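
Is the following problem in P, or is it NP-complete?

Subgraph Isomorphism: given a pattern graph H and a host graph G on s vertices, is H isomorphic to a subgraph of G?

This problem is NP-complete: generalizes Clique and Hamiltonian Path (pattern size is part of the input).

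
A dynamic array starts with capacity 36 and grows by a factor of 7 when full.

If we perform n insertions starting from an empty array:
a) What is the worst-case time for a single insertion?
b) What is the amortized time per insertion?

(a) Worst-case single insertion: O(n) -- when the array is full at capacity c, the resize copies all c elements, and c can be Theta(n).
(b) Resizes happen at sizes 36, 252, 1764, ... Total copy cost for n insertions: 36 + 252 + ... = O(n) (geometric series with ratio 1/7). Amortized cost per insertion: O(n)/n = O(1).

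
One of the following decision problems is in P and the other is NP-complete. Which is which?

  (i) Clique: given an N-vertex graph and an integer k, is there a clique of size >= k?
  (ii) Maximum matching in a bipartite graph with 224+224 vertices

(i) is NP-complete: complement of Independent Set / Vertex Cover (with k part of the input).
(ii) is P: Hopcroft-Karp runs in O(E sqrt(V)).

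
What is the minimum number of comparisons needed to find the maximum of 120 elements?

Finding the maximum requires 119 comparisons. Each comparison eliminates exactly one candidate. With 120 candidates, we need 119 eliminations.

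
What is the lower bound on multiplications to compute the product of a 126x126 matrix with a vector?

A 126x126 matrix-vector product has 126 inner products of length 126. Output depends on all 126^2 = 15876 matrix entries. At least 15876 multiplications needed.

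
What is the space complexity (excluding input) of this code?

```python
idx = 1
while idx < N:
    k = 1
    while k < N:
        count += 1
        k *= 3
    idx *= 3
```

Space complexity: O(1).
Only a constant amount of auxiliary storage is used; nothing grows with n.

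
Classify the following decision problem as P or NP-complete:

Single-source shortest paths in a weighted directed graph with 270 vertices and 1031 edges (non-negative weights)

This problem is in P: Dijkstra's algorithm runs in O((V+E) log V).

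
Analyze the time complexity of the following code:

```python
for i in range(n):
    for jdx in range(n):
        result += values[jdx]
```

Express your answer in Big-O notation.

Time complexity: O(n^2).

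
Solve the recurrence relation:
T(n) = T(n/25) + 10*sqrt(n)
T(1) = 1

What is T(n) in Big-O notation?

Each level contributes sqrt(n/25^k). Geometric series with ratio 1/sqrt(25) < 1 sums to O(sqrt(n)).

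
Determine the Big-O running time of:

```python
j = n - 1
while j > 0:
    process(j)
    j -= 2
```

Time complexity: O(n).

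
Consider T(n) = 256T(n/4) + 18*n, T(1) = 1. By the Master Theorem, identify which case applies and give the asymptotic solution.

a=256, b=4, f(n)=18*n.
log_4(256) = 4 > 1.
Since f(n) = O(n^1) is polynomially smaller than n^4, Case 1 applies.
T(n) = Theta(n^4).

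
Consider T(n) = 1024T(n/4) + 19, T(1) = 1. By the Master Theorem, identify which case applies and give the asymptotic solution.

a=1024, b=4, f(n)=19.
log_4(1024) = 5 > 0.
Since f(n) = O(n^0) is polynomially smaller than n^5, Case 1 applies.
T(n) = Theta(n^5).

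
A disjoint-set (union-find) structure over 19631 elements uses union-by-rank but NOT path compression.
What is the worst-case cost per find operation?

Union-by-rank alone keeps every tree's height <= log_2(19631) ~= 14.3. Each find traverses from a node to its root, costing O(height) = O(log n). Without path compression this bound is tight.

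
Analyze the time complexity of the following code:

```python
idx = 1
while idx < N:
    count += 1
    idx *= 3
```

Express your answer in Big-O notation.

Time complexity: O(log n).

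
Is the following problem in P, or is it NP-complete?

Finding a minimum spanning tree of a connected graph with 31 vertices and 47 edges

This problem is in P: Kruskal's / Prim's algorithms run in polynomial time.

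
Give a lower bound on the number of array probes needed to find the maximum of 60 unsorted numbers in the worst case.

Adversary: any unprobed cell could hold a value larger than everything seen so far. If fewer than 60 cells are probed, the adversary places the max in an unprobed cell. So all 60 cells must be examined; together with 60-1 comparisons this is tight.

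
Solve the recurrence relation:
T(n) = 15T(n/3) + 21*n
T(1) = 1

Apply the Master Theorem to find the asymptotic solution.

a=15, b=3, f(n)=21*n. log_3(15) = 2.465. Case 1 of Master Theorem: T(n) = O(n^2.465).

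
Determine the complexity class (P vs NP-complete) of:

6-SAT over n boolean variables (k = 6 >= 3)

This problem is NP-complete: 3-SAT is NP-complete (Cook-Levin); k-SAT for k>=3 reduces from 3-SAT.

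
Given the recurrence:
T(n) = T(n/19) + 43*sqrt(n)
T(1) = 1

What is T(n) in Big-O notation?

Each level contributes sqrt(n/19^k). Geometric series with ratio 1/sqrt(19) < 1 sums to O(sqrt(n)).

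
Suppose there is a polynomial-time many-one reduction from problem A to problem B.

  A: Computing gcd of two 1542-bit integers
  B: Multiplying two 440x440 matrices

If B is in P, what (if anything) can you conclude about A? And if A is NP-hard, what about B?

A poly-time reduction A <=_p B means any A-instance can be transformed to a B-instance in poly time.
If B is in P: compose the reduction with B's poly-time algorithm to solve A in poly time, so A is in P.
If A is NP-hard: every NP problem reduces to A, which reduces to B; composing reductions, every NP problem reduces to B, so B is NP-hard.
(Here in fact A is P and B is P.)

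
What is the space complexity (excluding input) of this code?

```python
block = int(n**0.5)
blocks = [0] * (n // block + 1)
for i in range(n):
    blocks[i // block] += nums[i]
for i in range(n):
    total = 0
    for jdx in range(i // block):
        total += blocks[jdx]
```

Space complexity: O(sqrt(n)).
Storage scales with sqrt(n).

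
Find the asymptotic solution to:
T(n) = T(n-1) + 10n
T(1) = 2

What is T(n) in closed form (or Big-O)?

Unrolling: T(n) = 2 + 10*(2 + 3 + ... + n) = 2 + 10*(n(n+1)/2 - 1) = O(n^2).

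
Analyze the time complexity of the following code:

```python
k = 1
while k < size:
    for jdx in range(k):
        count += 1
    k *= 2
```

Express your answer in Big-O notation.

Time complexity: O(n).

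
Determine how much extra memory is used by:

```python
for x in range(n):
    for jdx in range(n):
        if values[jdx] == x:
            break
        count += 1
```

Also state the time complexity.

Space complexity: O(1).
Only a constant amount of auxiliary storage is used; nothing grows with n.
Time complexity: O(n^2).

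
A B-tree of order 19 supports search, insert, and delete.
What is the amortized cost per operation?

B-tree of order 19 has height O(log_19 n). Each operation traverses the tree height. Splits during insert and merges during delete are O(1) each and occur at most once per level. Total cost per operation: O(log_19 n).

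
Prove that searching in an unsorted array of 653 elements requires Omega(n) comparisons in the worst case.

An adversary can always place the target in the last position checked. Until all 653 positions are examined, the target might be in any unchecked position. Therefore 653 comparisons are necessary.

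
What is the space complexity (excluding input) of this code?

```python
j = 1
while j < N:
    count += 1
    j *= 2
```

Space complexity: O(1).
Only a constant amount of auxiliary storage is used; nothing grows with n.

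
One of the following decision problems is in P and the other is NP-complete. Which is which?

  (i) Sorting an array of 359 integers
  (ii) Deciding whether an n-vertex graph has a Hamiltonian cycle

(i) is P: merge sort runs in O(n log n).
(ii) is NP-complete: one of Karp's 21 NP-complete problems.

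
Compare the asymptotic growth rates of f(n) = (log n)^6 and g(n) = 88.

f(n) = (log n)^6 grows faster: any unbounded function dominates a constant.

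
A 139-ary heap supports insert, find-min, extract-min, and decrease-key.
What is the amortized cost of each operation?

The 139-ary heap has height O(log_139 n). Insert sifts up: O(log_139 n). Find-min reads the root: O(1). Extract-min sifts down comparing 139 children per level: O(139 * log_139 n). Decrease-key sifts up: O(log_139 n).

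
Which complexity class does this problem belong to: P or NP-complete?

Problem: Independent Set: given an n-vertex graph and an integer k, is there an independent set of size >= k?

This problem is NP-complete: complement of Clique (with k part of the input).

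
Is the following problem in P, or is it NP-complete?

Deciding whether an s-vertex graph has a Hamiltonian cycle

This problem is NP-complete: one of Karp's 21 NP-complete problems.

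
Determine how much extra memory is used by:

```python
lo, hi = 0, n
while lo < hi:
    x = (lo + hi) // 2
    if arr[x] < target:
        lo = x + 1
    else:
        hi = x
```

Space complexity: O(1).
Only a constant amount of auxiliary storage is used; nothing grows with n.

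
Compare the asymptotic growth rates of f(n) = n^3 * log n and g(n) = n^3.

f(n) = n^3 * log n grows faster: extra log n factor -> infinity.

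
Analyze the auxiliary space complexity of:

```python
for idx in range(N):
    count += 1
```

Space complexity: O(1).
Only a constant amount of auxiliary storage is used; nothing grows with n.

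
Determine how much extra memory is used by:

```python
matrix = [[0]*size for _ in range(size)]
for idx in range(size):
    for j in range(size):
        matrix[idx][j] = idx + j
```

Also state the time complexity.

Space complexity: O(n^2).
A 2D structure of size n x n is allocated.
Time complexity: O(n^2).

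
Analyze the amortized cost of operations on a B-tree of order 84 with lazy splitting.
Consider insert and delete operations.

In a B-tree of order 84, a node splits when it has 84 keys. With lazy splitting, we use potential Phi = number of full nodes + number of near-empty nodes. Each split costs O(1) but reduces potential. Between splits, at least 42 insertions must occur in that node. Amortized structural cost is O(1) per operation, plus O(log_84 n) traversal.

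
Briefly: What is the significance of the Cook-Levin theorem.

The Cook-Levin theorem proves that SAT is NP-complete. It was the first problem shown to be NP-complete, establishing the foundation for proving other problems NP-complete via reductions from SAT.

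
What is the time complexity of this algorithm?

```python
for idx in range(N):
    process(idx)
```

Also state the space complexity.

Time complexity: O(n).
Space complexity: O(1).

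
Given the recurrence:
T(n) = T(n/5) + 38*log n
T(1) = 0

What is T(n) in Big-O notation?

Each of the log_5(n) levels adds O(log n). T(n) = O(log^2 n).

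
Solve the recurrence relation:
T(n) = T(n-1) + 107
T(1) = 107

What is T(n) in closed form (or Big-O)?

Unrolling: T(n) = T(n-1) + 107 = T(n-2) + 2*107 = ... = T(1) + (n-1)*107 = 107 + (n-1)*107 = 107n.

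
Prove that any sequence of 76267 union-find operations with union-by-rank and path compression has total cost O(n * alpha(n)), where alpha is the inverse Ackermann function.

Using Tarjan's analysis with rank-based potential function. Union-by-rank keeps tree height O(log n). Path compression flattens paths during find. For n = 76267 operations, total cost is O(n * alpha(n)), effectively O(n) since alpha grows incredibly slowly.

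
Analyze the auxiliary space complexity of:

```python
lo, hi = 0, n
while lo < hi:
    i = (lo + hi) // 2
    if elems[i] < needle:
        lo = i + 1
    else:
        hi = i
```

Space complexity: O(1).
Only a constant amount of auxiliary storage is used; nothing grows with n.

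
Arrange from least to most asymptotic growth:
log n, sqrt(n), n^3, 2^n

Ordered by growth rate: log n < sqrt(n) < n^3 < 2^n.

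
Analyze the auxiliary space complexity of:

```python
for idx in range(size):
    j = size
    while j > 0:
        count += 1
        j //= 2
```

Space complexity: O(1).
Only a constant amount of auxiliary storage is used; nothing grows with n.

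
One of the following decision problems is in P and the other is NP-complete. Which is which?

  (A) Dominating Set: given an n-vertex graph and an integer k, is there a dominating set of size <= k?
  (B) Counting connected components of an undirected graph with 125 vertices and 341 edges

(A) is NP-complete: reduces from Set Cover (with k part of the input).
(B) is P: BFS/DFS visits each vertex and edge once: O(V+E).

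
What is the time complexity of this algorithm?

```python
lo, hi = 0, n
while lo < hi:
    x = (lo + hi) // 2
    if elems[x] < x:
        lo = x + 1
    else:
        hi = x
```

Time complexity: O(log n).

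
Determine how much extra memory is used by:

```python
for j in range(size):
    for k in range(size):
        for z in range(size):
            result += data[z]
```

Space complexity: O(1).
Only a constant amount of auxiliary storage is used; nothing grows with n.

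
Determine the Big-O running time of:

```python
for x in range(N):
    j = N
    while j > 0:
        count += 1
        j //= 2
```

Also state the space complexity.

Time complexity: O(n log n).
Space complexity: O(1).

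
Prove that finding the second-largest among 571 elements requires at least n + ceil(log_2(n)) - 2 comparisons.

Lower bound (adversary): identifying the maximum requires 571-1 comparisons (each eliminates one candidate). Assign weight 1 to each element; on each comparison the adversary lets the heavier side win and gives it the loser's weight. The max ends with weight 571, but each comparison it wins at most doubles its weight, so the max must win >= ceil(log_2(571)) = 10 comparisons. The second-largest is one of those 10 direct losers to the max, and identifying which one is largest needs >= 10-1 further comparisons. Total >= 571-1 + 10-1 = 579.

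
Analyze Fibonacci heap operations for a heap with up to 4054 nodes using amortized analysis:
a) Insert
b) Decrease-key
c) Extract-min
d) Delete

Fibonacci heaps use lazy consolidation. Potential function Phi = t + 2m (t = number of trees, m = marked nodes).
- Insert: O(1) actual, Delta Phi = +1 (one new tree) => O(1) amortized.
- Decrease-key: with c cascading cuts, actual cost is O(c); Delta Phi <= c - 2(c-1) + 2 = 4 - c (c new trees; >= c-1 marks cleared; <= 1 new mark). Amortized O(c) + (4 - c) = O(1).
- Extract-min: O(D(n) + t) actual; consolidation drops t to <= D(n)+1, so Delta Phi pays for the t term. D(n) = O(log n) for n = 4054 => O(log n) amortized.
- Delete: decrease-key to -inf then extract-min = O(log n).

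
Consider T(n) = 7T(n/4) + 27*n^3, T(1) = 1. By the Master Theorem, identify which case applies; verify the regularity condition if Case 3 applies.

a=7, b=4, f(n)=27*n^3.
log_4(7) = 1.404 < 3.
f(n) = Omega(n^(1.404+epsilon)) for some epsilon > 0, so Case 3 is the candidate.
Regularity: a*f(n/b) = 7*27*(n/4)^3 = (7/64)*27*n^3 <= c*f(n) with c = 7/64 < 1. Satisfied.
Case 3: T(n) = Theta(n^3).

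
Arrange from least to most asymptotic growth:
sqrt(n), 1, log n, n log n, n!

Ordered by growth rate: 1 < log n < sqrt(n) < n log n < n!.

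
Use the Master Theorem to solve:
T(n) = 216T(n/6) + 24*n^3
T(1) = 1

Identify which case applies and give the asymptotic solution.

a=216, b=6, f(n)=24*n^3.
log_6(216) = 3, so n^(log_b(a)) = n^3.
f(n) = Theta(n^3), so Case 2 applies.
T(n) = Theta(n^3 log n).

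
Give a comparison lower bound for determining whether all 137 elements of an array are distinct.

In the algebraic decision-tree model, the YES region for element distinctness on 137 elements has 137! connected components (one per ordering). Ben-Or's theorem then gives a lower bound of Omega(log(n!)) = Omega(n log n).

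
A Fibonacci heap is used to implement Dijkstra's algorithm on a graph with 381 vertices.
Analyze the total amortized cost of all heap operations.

Dijkstra performs 381 insert, 381 extract-min, and at most E decrease-key operations. With Fibonacci heap: insert O(1) amortized, extract-min O(log n) amortized, decrease-key O(1) amortized. Total with n = 381: O(n * 1 + n * log n + E * 1) = O(n log n + E).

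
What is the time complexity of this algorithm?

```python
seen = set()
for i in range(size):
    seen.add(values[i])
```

Time complexity: O(n).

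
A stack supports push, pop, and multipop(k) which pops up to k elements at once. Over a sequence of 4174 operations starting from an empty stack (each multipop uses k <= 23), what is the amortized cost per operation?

Each element is pushed exactly once and popped at most once (whether by pop or as part of a multipop). So the total number of individual pops over the whole sequence is at most the number of pushes, which is at most 4174. Total work <= 2 * 4174, hence O(1) amortized per operation.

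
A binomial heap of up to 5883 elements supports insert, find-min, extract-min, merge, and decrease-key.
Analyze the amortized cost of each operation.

A binomial heap with n <= 5883 elements has at most floor(log_2 5883) + 1 = 13 trees. Using potential Phi = number of trees: Insert adds one tree, but cascading merges reduce count -- amortized O(1). Find-min reads the cached minimum pointer: O(1). Extract-min creates O(log n) new trees: O(log n). Merge combines tree lists: O(log n). Decrease-key sifts the element up its tree of height <= log n: O(log n).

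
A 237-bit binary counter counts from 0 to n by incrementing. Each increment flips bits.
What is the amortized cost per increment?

Bit i flips every 2^i increments. Total flips over n increments: sum_{i=0}^{237} n/2^i < 2n. Amortized cost: 2n/n = O(1).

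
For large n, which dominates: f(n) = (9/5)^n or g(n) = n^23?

f(n) = (9/5)^n grows faster: (9/5)^n is exponential with base 9/5 > 1, dominating every polynomial.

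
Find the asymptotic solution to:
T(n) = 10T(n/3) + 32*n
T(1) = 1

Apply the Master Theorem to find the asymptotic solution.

a=10, b=3, f(n)=32*n. log_3(10) = 2.096. Case 1 of Master Theorem: T(n) = O(n^2.096).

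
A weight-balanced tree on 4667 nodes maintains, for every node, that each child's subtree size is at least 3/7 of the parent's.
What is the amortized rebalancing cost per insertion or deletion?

With balance ratio 3/7, tree height is O(log_{7/3}(4667)) = O(log n). A rebalance at a node of size s costs O(s) but requires Omega(s) updates in that subtree to retrigger. Summed over the O(log n) ancestors of the touched leaf, amortized rebalancing is O(log n).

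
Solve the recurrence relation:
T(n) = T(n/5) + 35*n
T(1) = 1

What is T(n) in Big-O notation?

Geometric series: 35*n*(1 + 1/5 + 1/5^2 + ...) = O(n). T(n) = O(n).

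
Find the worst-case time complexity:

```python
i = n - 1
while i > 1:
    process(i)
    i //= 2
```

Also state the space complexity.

Time complexity: O(log n).
Space complexity: O(1).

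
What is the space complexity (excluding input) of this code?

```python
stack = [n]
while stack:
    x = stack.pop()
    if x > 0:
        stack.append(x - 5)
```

Space complexity: O(1).
Only a constant amount of auxiliary storage is used; nothing grows with n.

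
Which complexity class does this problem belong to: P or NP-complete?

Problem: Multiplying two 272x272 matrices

This problem is in P: the schoolbook algorithm runs in O(n^3).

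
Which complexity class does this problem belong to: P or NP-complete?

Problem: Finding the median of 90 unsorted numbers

This problem is in P: linear-time selection (median-of-medians) runs in O(n).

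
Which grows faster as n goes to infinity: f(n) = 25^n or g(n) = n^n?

g(n) = n^n grows faster: n^n / 25^n = (n/25)^n -> infinity once n > 25.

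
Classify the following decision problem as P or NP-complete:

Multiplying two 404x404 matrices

This problem is in P: the schoolbook algorithm runs in O(n^3).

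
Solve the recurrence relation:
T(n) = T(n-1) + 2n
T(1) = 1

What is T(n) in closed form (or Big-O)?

Unrolling: T(n) = 1 + 2*(2 + 3 + ... + n) = 1 + 2*(n(n+1)/2 - 1) = O(n^2).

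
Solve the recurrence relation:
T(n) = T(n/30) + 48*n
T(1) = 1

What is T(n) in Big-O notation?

Geometric series: 48*n*(1 + 1/30 + 1/30^2 + ...) = O(n). T(n) = O(n).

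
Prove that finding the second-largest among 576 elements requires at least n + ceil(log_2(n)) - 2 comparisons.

Lower bound (adversary): identifying the maximum requires 576-1 comparisons (each eliminates one candidate). Assign weight 1 to each element; on each comparison the adversary lets the heavier side win and gives it the loser's weight. The max ends with weight 576, but each comparison it wins at most doubles its weight, so the max must win >= ceil(log_2(576)) = 10 comparisons. The second-largest is one of those 10 direct losers to the max, and identifying which one is largest needs >= 10-1 further comparisons. Total >= 576-1 + 10-1 = 584.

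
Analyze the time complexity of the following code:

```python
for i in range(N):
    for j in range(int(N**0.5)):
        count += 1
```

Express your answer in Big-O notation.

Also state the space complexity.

Time complexity: O(n * sqrt(n)).
Space complexity: O(1).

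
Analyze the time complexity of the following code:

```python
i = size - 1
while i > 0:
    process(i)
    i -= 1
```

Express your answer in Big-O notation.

Time complexity: O(n).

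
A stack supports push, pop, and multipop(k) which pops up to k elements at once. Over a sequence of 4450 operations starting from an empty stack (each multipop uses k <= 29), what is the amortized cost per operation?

Each element is pushed exactly once and popped at most once (whether by pop or as part of a multipop). So the total number of individual pops over the whole sequence is at most the number of pushes, which is at most 4450. Total work <= 2 * 4450, hence O(1) amortized per operation.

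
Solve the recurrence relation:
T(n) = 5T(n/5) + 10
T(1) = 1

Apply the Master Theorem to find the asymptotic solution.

a=5, b=5, f(n)=10. log_5(5) = 1. Case 1 of Master Theorem: T(n) = O(n^1).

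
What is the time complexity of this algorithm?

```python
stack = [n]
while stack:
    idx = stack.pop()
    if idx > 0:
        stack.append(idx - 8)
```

Time complexity: O(n).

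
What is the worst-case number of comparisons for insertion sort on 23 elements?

Insertion sort on reverse-sorted input: 1 + 2 + ... + (23-1) = 253 comparisons.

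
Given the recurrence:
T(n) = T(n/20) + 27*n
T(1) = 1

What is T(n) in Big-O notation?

Geometric series: 27*n*(1 + 1/20 + 1/20^2 + ...) = O(n). T(n) = O(n).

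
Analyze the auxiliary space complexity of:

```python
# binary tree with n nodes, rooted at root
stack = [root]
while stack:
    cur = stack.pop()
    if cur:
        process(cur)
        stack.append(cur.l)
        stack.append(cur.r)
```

Space complexity: O(n).
Auxiliary storage grows linearly with the input size n in the worst case.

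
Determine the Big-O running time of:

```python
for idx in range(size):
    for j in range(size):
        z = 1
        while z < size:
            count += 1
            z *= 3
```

Time complexity: O(n^2 log n).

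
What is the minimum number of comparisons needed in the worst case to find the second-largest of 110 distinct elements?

Lower bound: finding the max needs 110-1 comparisons. By the adversary weight-doubling argument, the max must personally win >= ceil(log_2(110)) = 7 comparisons; the 2nd-largest is among those 7 losers, needing 7-1 more comparisons. Total >= 110-1 + 7-1 = 115. A balanced knockout tournament achieves this.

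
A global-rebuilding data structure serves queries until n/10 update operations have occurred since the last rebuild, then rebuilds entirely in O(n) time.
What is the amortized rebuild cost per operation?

The O(n) rebuild is triggered by n/10 operations, so each contributes O(n)/(n/10) = O(10) = O(1) to the rebuild cost.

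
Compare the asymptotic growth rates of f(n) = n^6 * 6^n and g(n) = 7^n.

g(n) = 7^n grows faster: 7^n / (n^6 6^n) = (7/6)^n / n^6 -> infinity since 7/6 > 1.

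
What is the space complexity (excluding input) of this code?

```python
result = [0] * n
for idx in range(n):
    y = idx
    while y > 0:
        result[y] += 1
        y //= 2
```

Space complexity: O(n).
Auxiliary storage grows linearly with the input size n in the worst case.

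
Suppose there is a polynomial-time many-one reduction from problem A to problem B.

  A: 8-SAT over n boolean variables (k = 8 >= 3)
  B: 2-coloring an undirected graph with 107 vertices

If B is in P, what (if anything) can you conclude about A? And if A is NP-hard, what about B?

A poly-time reduction A <=_p B means any A-instance can be transformed to a B-instance in poly time.
If B is in P: compose the reduction with B's poly-time algorithm to solve A in poly time, so A is in P.
If A is NP-hard: every NP problem reduces to A, which reduces to B; composing reductions, every NP problem reduces to B, so B is NP-hard.
(Here in fact A is NP-complete and B is in P, so no such reduction is known -- its existence would imply P = NP; the analysis concerns only what the assumed reduction would or would not let you conclude.)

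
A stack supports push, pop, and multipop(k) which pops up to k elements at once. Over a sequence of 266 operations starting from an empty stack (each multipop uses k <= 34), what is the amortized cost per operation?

Each element is pushed exactly once and popped at most once (whether by pop or as part of a multipop). So the total number of individual pops over the whole sequence is at most the number of pushes, which is at most 266. Total work <= 2 * 266, hence O(1) amortized per operation.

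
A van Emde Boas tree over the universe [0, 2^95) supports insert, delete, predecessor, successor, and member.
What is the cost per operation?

vEB recursively partitions [0, 39614081257132168796771975168) into sqrt(u) clusters of size sqrt(u). Each operation recurses into either one cluster or the summary, never both: T(u) = T(sqrt(u)) + O(1) => T(u) = O(log log u) = O(log 95). This is worst-case, not just amortized.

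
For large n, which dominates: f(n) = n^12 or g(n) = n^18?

g(n) = n^18 grows faster: n^18/n^12 = n^6 -> infinity.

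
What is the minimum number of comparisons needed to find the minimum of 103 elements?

Finding the minimum requires 102 comparisons, identical reasoning to finding the maximum. Each comparison eliminates one candidate.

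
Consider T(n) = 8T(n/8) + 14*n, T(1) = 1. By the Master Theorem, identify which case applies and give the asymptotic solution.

a=8, b=8, f(n)=14*n.
log_8(8) = 1, so n^(log_b(a)) = n.
f(n) = Theta(n), so Case 2 applies.
T(n) = Theta(n log n).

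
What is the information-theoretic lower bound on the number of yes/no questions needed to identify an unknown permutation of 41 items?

There are 41! = 33452526613163807108170062053440751665152000000000 permutations. Each yes/no question gives at most 1 bit, so at least ceil(log_2(33452526613163807108170062053440751665152000000000)) = 165 questions are needed.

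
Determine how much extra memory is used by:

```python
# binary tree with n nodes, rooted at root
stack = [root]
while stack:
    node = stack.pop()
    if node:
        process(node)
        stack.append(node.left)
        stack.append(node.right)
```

Space complexity: O(n).
Auxiliary storage grows linearly with the input size n in the worst case.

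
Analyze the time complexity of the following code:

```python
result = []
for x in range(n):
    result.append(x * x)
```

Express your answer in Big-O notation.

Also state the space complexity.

Time complexity: O(n).
Space complexity: O(n).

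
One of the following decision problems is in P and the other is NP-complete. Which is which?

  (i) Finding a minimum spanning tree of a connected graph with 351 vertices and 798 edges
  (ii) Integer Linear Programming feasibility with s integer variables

(i) is P: Kruskal's / Prim's algorithms run in polynomial time.
(ii) is NP-complete: ILP feasibility is NP-complete (LP relaxation is in P).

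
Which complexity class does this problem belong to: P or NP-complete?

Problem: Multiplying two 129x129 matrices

This problem is in P: the schoolbook algorithm runs in O(n^3).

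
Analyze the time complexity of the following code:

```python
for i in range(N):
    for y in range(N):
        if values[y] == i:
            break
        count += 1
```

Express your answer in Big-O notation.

Time complexity: O(n^2).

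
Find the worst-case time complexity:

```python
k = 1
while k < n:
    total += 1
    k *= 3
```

Time complexity: O(log n).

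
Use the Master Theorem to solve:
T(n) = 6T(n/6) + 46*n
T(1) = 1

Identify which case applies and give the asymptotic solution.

a=6, b=6, f(n)=46*n.
log_6(6) = 1, so n^(log_b(a)) = n.
f(n) = Theta(n), so Case 2 applies.
T(n) = Theta(n log n).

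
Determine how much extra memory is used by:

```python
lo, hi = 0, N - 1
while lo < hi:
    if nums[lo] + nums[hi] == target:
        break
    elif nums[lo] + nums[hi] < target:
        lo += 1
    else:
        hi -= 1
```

Space complexity: O(1).
Only a constant amount of auxiliary storage is used; nothing grows with n.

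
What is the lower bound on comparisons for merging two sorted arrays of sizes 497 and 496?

Adversary argument: with sizes 497 and 496 (differing by at most 1), interleave the two arrays so that every consecutive pair in the output comes from different inputs. Then each of the 992 adjacent output pairs must be directly compared, or the algorithm cannot determine their relative order. So 992 comparisons are necessary; standard merge achieves this.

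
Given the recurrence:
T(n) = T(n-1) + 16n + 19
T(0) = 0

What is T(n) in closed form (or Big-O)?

Dominant term in sum is 16*sum(i, i=1..n) = 16*n*(n+1)/2 = O(n^2).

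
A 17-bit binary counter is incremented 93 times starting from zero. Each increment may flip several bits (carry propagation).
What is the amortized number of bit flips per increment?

Bit i flips on every 2^i-th increment, so over 93 increments bit i flips floor(93/2^i) times. Summing over i: total flips < 2 * 93. Amortized: < 2 = O(1) per increment.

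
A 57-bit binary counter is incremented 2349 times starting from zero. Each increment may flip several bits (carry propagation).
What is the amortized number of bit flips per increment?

Bit i flips on every 2^i-th increment, so over 2349 increments bit i flips floor(2349/2^i) times. Summing over i: total flips < 2 * 2349. Amortized: < 2 = O(1) per increment.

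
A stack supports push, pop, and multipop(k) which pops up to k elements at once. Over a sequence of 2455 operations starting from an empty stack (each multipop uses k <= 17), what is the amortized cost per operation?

Each element is pushed exactly once and popped at most once (whether by pop or as part of a multipop). So the total number of individual pops over the whole sequence is at most the number of pushes, which is at most 2455. Total work <= 2 * 2455, hence O(1) amortized per operation.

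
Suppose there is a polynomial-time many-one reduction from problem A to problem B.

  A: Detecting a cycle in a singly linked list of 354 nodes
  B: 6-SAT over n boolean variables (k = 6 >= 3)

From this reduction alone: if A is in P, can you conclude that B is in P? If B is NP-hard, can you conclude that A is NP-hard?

A poly-time reduction A <=_p B transfers tractability DOWN (B easy => A easy) and hardness UP (A hard => B hard), not the reverse.
From A in P, the reduction alone does NOT give B in P: any problem in P trivially reduces to SAT, yet SAT is not known to be in P.
From B NP-hard, the reduction alone does NOT give A NP-hard: again, easy problems reduce to hard ones.
(Here in fact A is P and B is NP-complete.)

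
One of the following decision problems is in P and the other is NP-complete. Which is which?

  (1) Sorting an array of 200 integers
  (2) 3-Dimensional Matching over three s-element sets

(1) is P: merge sort runs in O(n log n).
(2) is NP-complete: one of Karp's 21 NP-complete problems.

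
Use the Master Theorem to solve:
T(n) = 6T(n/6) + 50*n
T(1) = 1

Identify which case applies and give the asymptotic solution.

a=6, b=6, f(n)=50*n.
log_6(6) = 1, so n^(log_b(a)) = n.
f(n) = Theta(n), so Case 2 applies.
T(n) = Theta(n log n).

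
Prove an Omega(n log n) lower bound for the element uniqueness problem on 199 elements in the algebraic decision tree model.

In the algebraic decision tree model, element uniqueness on 199 elements is equivalent to determining which cell of an arrangement of C(199,2) = 19701 hyperplanes x_i = x_j contains the input point. Ben-Or's theorem shows this requires Omega(n log n).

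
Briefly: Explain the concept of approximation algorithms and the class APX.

An approximation algorithm finds solutions within a guaranteed factor of optimal in polynomial time. APX is the class of optimization problems with constant-factor polynomial-time approximation algorithms. Vertex Cover is in APX (2-approximation). Unless P = NP, TSP has no constant-factor approximation, but Metric TSP has a 3/2-approximation.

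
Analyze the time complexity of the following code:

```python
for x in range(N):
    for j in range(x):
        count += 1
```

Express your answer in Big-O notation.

Time complexity: O(n^2).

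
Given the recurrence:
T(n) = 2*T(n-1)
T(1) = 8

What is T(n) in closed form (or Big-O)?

Each step multiplies by 2. T(n) = T(1)*2^(n-1) = 8*2^(n-1).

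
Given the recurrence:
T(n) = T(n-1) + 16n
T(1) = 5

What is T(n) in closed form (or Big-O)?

Unrolling: T(n) = 5 + 16*(2 + 3 + ... + n) = 5 + 16*(n(n+1)/2 - 1) = O(n^2).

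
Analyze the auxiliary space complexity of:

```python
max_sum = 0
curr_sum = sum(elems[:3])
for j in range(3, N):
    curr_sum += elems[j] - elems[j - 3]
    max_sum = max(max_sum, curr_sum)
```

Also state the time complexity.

Space complexity: O(1).
Only a constant amount of auxiliary storage is used; nothing grows with n.
Time complexity: O(n).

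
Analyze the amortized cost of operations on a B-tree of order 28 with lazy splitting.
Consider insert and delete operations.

In a B-tree of order 28, a node splits when it has 28 keys. With lazy splitting, we use potential Phi = number of full nodes + number of near-empty nodes. Each split costs O(1) but reduces potential. Between splits, at least 14 insertions must occur in that node. Amortized structural cost is O(1) per operation, plus O(log_28 n) traversal.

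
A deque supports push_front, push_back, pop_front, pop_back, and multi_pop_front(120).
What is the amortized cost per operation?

Assign 2 credits to each push operation. A pop uses 1 saved credit. multi_pop_front(120) uses up to 120 saved credits from previous pushes. Credits never go negative. Amortized cost is O(1).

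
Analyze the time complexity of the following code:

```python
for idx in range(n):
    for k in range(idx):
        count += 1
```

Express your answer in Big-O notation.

Time complexity: O(n^2).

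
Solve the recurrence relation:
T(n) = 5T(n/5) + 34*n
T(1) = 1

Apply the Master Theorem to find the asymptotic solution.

a=5, b=5, f(n)=34*n. log_5(5) = 1. Case 2: T(n) = O(n log n).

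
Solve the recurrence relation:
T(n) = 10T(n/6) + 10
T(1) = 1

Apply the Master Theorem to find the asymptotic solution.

a=10, b=6, f(n)=10. log_6(10) = 1.285. Case 1 of Master Theorem: T(n) = O(n^1.285).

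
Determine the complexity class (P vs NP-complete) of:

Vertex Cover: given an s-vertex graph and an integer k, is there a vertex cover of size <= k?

This problem is NP-complete: one of Karp's 21 NP-complete problems (with k part of the input; for any fixed constant k it is in P).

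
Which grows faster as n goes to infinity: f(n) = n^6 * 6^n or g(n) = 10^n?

g(n) = 10^n grows faster: 10^n / (n^6 6^n) = (10/6)^n / n^6 -> infinity since 10/6 > 1.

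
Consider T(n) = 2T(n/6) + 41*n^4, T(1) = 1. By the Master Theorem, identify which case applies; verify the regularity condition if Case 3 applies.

a=2, b=6, f(n)=41*n^4.
log_6(2) = 0.3869 < 4.
f(n) = Omega(n^(0.3869+epsilon)) for some epsilon > 0, so Case 3 is the candidate.
Regularity: a*f(n/b) = 2*41*(n/6)^4 = (2/1296)*41*n^4 <= c*f(n) with c = 2/1296 < 1. Satisfied.
Case 3: T(n) = Theta(n^4).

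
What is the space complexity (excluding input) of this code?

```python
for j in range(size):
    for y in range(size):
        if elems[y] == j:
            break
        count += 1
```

Space complexity: O(1).
Only a constant amount of auxiliary storage is used; nothing grows with n.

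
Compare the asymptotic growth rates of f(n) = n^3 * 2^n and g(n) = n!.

g(n) = n! grows faster: by Stirling n! ~ (n/e)^n sqrt(2*pi*n); (n/e)^n eventually dominates n^3 * 2^n.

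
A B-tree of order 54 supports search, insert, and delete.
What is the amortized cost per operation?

B-tree of order 54 has height O(log_54 n). Each operation traverses the tree height. Splits during insert and merges during delete are O(1) each and occur at most once per level. Total cost per operation: O(log_54 n).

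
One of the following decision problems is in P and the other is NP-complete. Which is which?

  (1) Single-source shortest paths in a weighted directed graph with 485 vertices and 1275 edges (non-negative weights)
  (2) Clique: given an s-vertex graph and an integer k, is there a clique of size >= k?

(1) is P: Dijkstra's algorithm runs in O((V+E) log V).
(2) is NP-complete: complement of Independent Set / Vertex Cover (with k part of the input).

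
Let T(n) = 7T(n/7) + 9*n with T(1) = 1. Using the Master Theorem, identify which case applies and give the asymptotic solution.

a=7, b=7, f(n)=9*n.
log_7(7) = 1, so n^(log_b(a)) = n.
f(n) = Theta(n), so Case 2 applies.
T(n) = Theta(n log n).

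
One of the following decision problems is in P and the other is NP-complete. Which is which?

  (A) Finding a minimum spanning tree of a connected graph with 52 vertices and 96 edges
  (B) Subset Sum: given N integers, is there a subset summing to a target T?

(A) is P: Kruskal's / Prim's algorithms run in polynomial time.
(B) is NP-complete: one of Karp's 21 NP-complete problems.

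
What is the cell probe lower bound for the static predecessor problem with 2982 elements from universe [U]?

The Patrascu-Thorup lower bound shows any data structure on n = 2982 elements using O(n * polylog(n)) space requires Omega(log log U) query time. van Emde Boas trees achieve O(log log U) with O(U) space.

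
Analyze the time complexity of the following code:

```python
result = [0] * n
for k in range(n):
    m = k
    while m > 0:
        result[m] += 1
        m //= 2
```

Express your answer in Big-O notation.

Time complexity: O(n log n).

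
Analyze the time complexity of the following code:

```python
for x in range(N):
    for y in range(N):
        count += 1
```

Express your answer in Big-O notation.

Time complexity: O(n^2).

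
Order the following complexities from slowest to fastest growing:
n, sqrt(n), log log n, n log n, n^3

Ordered by growth rate: log log n < sqrt(n) < n < n log n < n^3.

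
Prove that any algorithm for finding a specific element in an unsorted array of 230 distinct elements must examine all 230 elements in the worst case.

Adversary argument: if the algorithm examines fewer than 230 elements, the adversary places the target in an unexamined position. The algorithm cannot distinguish 'not present' from 'in unexamined position'.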